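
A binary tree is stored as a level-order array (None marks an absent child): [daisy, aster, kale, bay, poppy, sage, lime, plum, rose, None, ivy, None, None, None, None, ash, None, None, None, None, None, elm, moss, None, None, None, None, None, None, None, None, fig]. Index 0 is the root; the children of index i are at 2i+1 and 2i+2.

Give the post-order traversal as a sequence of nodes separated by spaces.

fig ash plum rose bay elm moss ivy poppy aster sage lime kale daisy

Post-order visits the left subtree, then the right subtree, then the node.
At daisy: go left to aster.
  At aster: go left to bay.
    At bay: go left to plum.
      At plum: go left to ash.
        At ash: go left to fig.
          fig is a leaf — visit fig.
        At ash: no right child.
        Visit ash.
      At plum: no right child.
      Visit plum.
    At bay: go right to rose.
      rose is a leaf — visit rose.
    Visit bay.
  At aster: go right to poppy.
    At poppy: no left child.
    At poppy: go right to ivy.
      At ivy: go left to elm.
        elm is a leaf — visit elm.
      At ivy: go right to moss.
        moss is a leaf — visit moss.
      Visit ivy.
    Visit poppy.
  Visit aster.
At daisy: go right to kale.
  At kale: go left to sage.
    sage is a leaf — visit sage.
  At kale: go right to lime.
    lime is a leaf — visit lime.
  Visit kale.
Visit daisy.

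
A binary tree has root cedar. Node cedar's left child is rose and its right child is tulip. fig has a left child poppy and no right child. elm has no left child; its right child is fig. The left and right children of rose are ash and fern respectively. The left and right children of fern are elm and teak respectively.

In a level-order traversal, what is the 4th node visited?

Level-order visits nodes level by level from the root, left to right within each level.
Level 0: cedar
Level 1: rose, tulip
Level 2: ash, fern
Level 3: elm, teak
Level 4: fig
Level 5: poppy
Full level-order sequence: cedar, rose, tulip, ash, fern, elm, teak, fig, poppy.

ash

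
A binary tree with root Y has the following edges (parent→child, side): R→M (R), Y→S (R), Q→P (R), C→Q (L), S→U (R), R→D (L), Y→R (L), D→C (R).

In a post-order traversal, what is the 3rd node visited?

Post-order visits the left subtree, then the right subtree, then the node.
At Y: go left to R.
  At R: go left to D.
    At D: no left child.
    At D: go right to C.
      At C: go left to Q.
        At Q: no left child.
        At Q: go right to P.
          P is a leaf — visit P.
        Visit Q.
      At C: no right child.
      Visit C.
    Visit D.
  At R: go right to M.
    M is a leaf — visit M.
  Visit R.
At Y: go right to S.
  At S: no left child.
  At S: go right to U.
    U is a leaf — visit U.
  Visit S.
Visit Y.
Full post-order sequence: P, Q, C, D, M, R, U, S, Y.

C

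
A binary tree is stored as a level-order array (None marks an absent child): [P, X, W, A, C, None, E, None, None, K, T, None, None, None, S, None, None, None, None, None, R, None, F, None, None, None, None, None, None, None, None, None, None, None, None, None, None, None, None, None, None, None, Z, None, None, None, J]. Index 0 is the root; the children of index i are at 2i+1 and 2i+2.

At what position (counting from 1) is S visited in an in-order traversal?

13

In-order visits the left subtree, then the node, then the right subtree.
At P: go left to X.
  At X: go left to A.
    A is a leaf — visit A.
  Visit X.
  At X: go right to C.
    At C: go left to K.
      At K: no left child.
      Visit K.
      At K: go right to R.
        At R: no left child.
        Visit R.
        At R: go right to Z.
          Z is a leaf — visit Z.
    Visit C.
    At C: go right to T.
      At T: no left child.
      Visit T.
      At T: go right to F.
        At F: no left child.
        Visit F.
        At F: go right to J.
          J is a leaf — visit J.
Visit P.
At P: go right to W.
  At W: no left child.
  Visit W.
  At W: go right to E.
    At E: no left child.
    Visit E.
    At E: go right to S.
      S is a leaf — visit S.
Full in-order sequence: A, X, K, R, Z, C, T, F, J, P, W, E, S.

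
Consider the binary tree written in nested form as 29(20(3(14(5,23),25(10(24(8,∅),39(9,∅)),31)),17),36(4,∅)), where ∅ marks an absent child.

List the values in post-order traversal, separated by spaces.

Post-order visits the left subtree, then the right subtree, then the node.
At 29: go left to 20.
  At 20: go left to 3.
    At 3: go left to 14.
      At 14: go left to 5.
        5 is a leaf — visit 5.
      At 14: go right to 23.
        23 is a leaf — visit 23.
      Visit 14.
    At 3: go right to 25.
      At 25: go left to 10.
        At 10: go left to 24.
          At 24: go left to 8.
            8 is a leaf — visit 8.
          At 24: no right child.
          Visit 24.
        At 10: go right to 39.
          At 39: go left to 9.
            9 is a leaf — visit 9.
          At 39: no right child.
          Visit 39.
        Visit 10.
      At 25: go right to 31.
        31 is a leaf — visit 31.
      Visit 25.
    Visit 3.
  At 20: go right to 17.
    17 is a leaf — visit 17.
  Visit 20.
At 29: go right to 36.
  At 36: go left to 4.
    4 is a leaf — visit 4.
  At 36: no right child.
  Visit 36.
Visit 29.

5 23 14 8 24 9 39 10 31 25 3 17 20 4 36 29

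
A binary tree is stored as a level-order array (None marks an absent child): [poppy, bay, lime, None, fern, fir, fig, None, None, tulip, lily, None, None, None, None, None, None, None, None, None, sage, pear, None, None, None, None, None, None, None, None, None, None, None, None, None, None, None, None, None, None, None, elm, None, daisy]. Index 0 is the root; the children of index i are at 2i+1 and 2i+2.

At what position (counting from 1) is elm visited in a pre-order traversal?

Pre-order visits the node, then its left subtree, then its right subtree.
Visit poppy.
At poppy: go left to bay.
  Visit bay.
  At bay: no left child.
  At bay: go right to fern.
    Visit fern.
    At fern: go left to tulip.
      Visit tulip.
      At tulip: no left child.
      At tulip: go right to sage.
        Visit sage.
        At sage: go left to elm.
          elm is a leaf — visit elm.
        At sage: no right child.
    At fern: go right to lily.
      Visit lily.
      At lily: go left to pear.
        Visit pear.
        At pear: go left to daisy.
          daisy is a leaf — visit daisy.
        At pear: no right child.
      At lily: no right child.
At poppy: go right to lime.
  Visit lime.
  At lime: go left to fir.
    fir is a leaf — visit fir.
  At lime: go right to fig.
    fig is a leaf — visit fig.
Full pre-order sequence: poppy, bay, fern, tulip, sage, elm, lily, pear, daisy, lime, fir, fig.

6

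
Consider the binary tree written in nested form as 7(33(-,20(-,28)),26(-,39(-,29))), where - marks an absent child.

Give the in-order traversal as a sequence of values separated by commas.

33, 20, 28, 7, 26, 39, 29

In-order visits the left subtree, then the node, then the right subtree.
At 7: go left to 33.
  At 33: no left child.
  Visit 33.
  At 33: go right to 20.
    At 20: no left child.
    Visit 20.
    At 20: go right to 28.
      28 is a leaf — visit 28.
Visit 7.
At 7: go right to 26.
  At 26: no left child.
  Visit 26.
  At 26: go right to 39.
    At 39: no left child.
    Visit 39.
    At 39: go right to 29.
      29 is a leaf — visit 29.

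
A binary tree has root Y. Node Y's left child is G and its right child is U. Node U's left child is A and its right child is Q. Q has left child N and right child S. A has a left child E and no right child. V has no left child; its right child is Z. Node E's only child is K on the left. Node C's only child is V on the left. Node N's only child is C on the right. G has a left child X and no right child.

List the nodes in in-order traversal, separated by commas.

X, G, Y, K, E, A, U, N, V, Z, C, Q, S

In-order visits the left subtree, then the node, then the right subtree.
At Y: go left to G.
  At G: go left to X.
    X is a leaf — visit X.
  Visit G.
  At G: no right child.
Visit Y.
At Y: go right to U.
  At U: go left to A.
    At A: go left to E.
      At E: go left to K.
        K is a leaf — visit K.
      Visit E.
      At E: no right child.
    Visit A.
    At A: no right child.
  Visit U.
  At U: go right to Q.
    At Q: go left to N.
      At N: no left child.
      Visit N.
      At N: go right to C.
        At C: go left to V.
          At V: no left child.
          Visit V.
          At V: go right to Z.
            Z is a leaf — visit Z.
        Visit C.
        At C: no right child.
    Visit Q.
    At Q: go right to S.
      S is a leaf — visit S.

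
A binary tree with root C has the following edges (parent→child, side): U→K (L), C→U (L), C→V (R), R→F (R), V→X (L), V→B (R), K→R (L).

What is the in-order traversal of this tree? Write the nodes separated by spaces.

R F K U C X V B

In-order visits the left subtree, then the node, then the right subtree.
At C: go left to U.
  At U: go left to K.
    At K: go left to R.
      At R: no left child.
      Visit R.
      At R: go right to F.
        F is a leaf — visit F.
    Visit K.
    At K: no right child.
  Visit U.
  At U: no right child.
Visit C.
At C: go right to V.
  At V: go left to X.
    X is a leaf — visit X.
  Visit V.
  At V: go right to B.
    B is a leaf — visit B.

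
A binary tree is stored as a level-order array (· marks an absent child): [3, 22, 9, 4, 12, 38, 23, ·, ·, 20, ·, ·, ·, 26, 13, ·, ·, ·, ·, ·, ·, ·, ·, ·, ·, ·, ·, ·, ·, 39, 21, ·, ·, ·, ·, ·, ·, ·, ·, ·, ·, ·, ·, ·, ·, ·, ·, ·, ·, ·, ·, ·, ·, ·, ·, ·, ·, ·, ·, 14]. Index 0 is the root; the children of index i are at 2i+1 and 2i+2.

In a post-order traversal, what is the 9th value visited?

21

Post-order visits the left subtree, then the right subtree, then the node.
At 3: go left to 22.
  At 22: go left to 4.
    4 is a leaf — visit 4.
  At 22: go right to 12.
    At 12: go left to 20.
      20 is a leaf — visit 20.
    At 12: no right child.
    Visit 12.
  Visit 22.
At 3: go right to 9.
  At 9: go left to 38.
    38 is a leaf — visit 38.
  At 9: go right to 23.
    At 23: go left to 26.
      26 is a leaf — visit 26.
    At 23: go right to 13.
      At 13: go left to 39.
        At 39: go left to 14.
          14 is a leaf — visit 14.
        At 39: no right child.
        Visit 39.
      At 13: go right to 21.
        21 is a leaf — visit 21.
      Visit 13.
    Visit 23.
  Visit 9.
Visit 3.
Full post-order sequence: 4, 20, 12, 22, 38, 26, 14, 39, 21, 13, 23, 9, 3.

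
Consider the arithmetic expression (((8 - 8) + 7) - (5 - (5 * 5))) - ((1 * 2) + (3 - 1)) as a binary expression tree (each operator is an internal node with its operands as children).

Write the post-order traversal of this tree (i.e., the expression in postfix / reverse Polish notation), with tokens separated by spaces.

8 8 - 7 + 5 5 5 * - - 1 2 * 3 1 - + -

Post-order on an expression tree gives postfix notation: for each operator, emit left operand, right operand, then the operator.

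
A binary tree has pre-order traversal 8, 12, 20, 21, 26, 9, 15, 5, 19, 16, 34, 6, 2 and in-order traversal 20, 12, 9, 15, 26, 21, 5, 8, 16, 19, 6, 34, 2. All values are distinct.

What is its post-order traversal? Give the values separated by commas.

The first element of pre-order is the root; it splits in-order into left and right subtrees.
Root 8: left subtree has 7 nodes {20, 12, 9, 15, 26, 21, 5}, right has 5 {16, 19, 6, 34, 2}.
  Root 12: left subtree has 1 node {20}, right has 5 {9, 15, 26, 21, 5}.
    Root 21: left subtree has 3 nodes {9, 15, 26}, right has 1 {5}.
      Root 26: left subtree has 2 nodes {9, 15}, right has 0 { }.
        Root 9: left subtree has 0 nodes { }, right has 1 {15}.
  Root 19: left subtree has 1 node {16}, right has 3 {6, 34, 2}.
    Root 34: left subtree has 1 node {6}, right has 1 {2}.

20, 15, 9, 26, 5, 21, 12, 16, 6, 2, 34, 19, 8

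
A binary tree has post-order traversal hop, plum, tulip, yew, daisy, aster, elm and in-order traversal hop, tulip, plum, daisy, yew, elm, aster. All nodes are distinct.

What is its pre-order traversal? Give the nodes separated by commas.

elm, daisy, tulip, hop, plum, yew, aster

The last element of post-order is the root; it splits in-order into left and right subtrees.
Root elm: left subtree has 5 nodes {hop, tulip, plum, daisy, yew}, right has 1 {aster}.
  Root daisy: left subtree has 3 nodes {hop, tulip, plum}, right has 1 {yew}.
    Root tulip: left subtree has 1 node {hop}, right has 1 {plum}.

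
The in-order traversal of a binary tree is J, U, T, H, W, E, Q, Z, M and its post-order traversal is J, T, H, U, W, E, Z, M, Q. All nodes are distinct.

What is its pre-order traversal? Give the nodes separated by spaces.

The last element of post-order is the root; it splits in-order into left and right subtrees.
Root Q: left subtree has 6 nodes {J, U, T, H, W, E}, right has 2 {Z, M}.
  Root E: left subtree has 5 nodes {J, U, T, H, W}, right has 0 { }.
    Root W: left subtree has 4 nodes {J, U, T, H}, right has 0 { }.
      Root U: left subtree has 1 node {J}, right has 2 {T, H}.
        Root H: left subtree has 1 node {T}, right has 0 { }.
  Root M: left subtree has 1 node {Z}, right has 0 { }.

Q E W U J H T M Z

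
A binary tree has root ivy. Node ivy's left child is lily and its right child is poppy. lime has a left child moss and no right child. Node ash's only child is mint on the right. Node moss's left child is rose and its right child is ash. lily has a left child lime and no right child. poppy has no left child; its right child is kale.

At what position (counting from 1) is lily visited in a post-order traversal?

Post-order visits the left subtree, then the right subtree, then the node.
At ivy: go left to lily.
  At lily: go left to lime.
    At lime: go left to moss.
      At moss: go left to rose.
        rose is a leaf — visit rose.
      At moss: go right to ash.
        At ash: no left child.
        At ash: go right to mint.
          mint is a leaf — visit mint.
        Visit ash.
      Visit moss.
    At lime: no right child.
    Visit lime.
  At lily: no right child.
  Visit lily.
At ivy: go right to poppy.
  At poppy: no left child.
  At poppy: go right to kale.
    kale is a leaf — visit kale.
  Visit poppy.
Visit ivy.
Full post-order sequence: rose, mint, ash, moss, lime, lily, kale, poppy, ivy.

6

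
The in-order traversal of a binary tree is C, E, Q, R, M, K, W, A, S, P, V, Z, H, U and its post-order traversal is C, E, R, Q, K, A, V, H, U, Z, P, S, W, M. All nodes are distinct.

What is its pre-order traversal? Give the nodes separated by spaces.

M Q E C R W K S A P Z V U H

The last element of post-order is the root; it splits in-order into left and right subtrees.
Root M: left subtree has 4 nodes {C, E, Q, R}, right has 9 {K, W, A, S, P, V, Z, H, U}.
  Root Q: left subtree has 2 nodes {C, E}, right has 1 {R}.
    Root E: left subtree has 1 node {C}, right has 0 { }.
  Root W: left subtree has 1 node {K}, right has 7 {A, S, P, V, Z, H, U}.
    Root S: left subtree has 1 node {A}, right has 5 {P, V, Z, H, U}.
      Root P: left subtree has 0 nodes { }, right has 4 {V, Z, H, U}.
        Root Z: left subtree has 1 node {V}, right has 2 {H, U}.
          Root U: left subtree has 1 node {H}, right has 0 { }.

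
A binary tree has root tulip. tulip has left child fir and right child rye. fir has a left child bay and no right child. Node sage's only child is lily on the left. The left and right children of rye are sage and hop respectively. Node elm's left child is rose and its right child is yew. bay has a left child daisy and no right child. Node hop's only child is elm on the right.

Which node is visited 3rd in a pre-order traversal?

Pre-order visits the node, then its left subtree, then its right subtree.
Visit tulip.
At tulip: go left to fir.
  Visit fir.
  At fir: go left to bay.
    Visit bay.
    At bay: go left to daisy.
      daisy is a leaf — visit daisy.
    At bay: no right child.
  At fir: no right child.
At tulip: go right to rye.
  Visit rye.
  At rye: go left to sage.
    Visit sage.
    At sage: go left to lily.
      lily is a leaf — visit lily.
    At sage: no right child.
  At rye: go right to hop.
    Visit hop.
    At hop: no left child.
    At hop: go right to elm.
      Visit elm.
      At elm: go left to rose.
        rose is a leaf — visit rose.
      At elm: go right to yew.
        yew is a leaf — visit yew.
Full pre-order sequence: tulip, fir, bay, daisy, rye, sage, lily, hop, elm, rose, yew.

bay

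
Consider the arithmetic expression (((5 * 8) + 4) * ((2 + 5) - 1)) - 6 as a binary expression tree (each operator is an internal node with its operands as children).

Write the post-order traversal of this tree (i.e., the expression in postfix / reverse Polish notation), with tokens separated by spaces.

5 8 * 4 + 2 5 + 1 - * 6 -

Post-order on an expression tree gives postfix notation: for each operator, emit left operand, right operand, then the operator.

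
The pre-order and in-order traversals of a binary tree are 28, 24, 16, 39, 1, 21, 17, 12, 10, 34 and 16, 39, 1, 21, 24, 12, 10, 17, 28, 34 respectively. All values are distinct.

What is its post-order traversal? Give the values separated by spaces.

The first element of pre-order is the root; it splits in-order into left and right subtrees.
Root 28: left subtree has 8 nodes {16, 39, 1, 21, 24, 12, 10, 17}, right has 1 {34}.
  Root 24: left subtree has 4 nodes {16, 39, 1, 21}, right has 3 {12, 10, 17}.
    Root 16: left subtree has 0 nodes { }, right has 3 {39, 1, 21}.
      Root 39: left subtree has 0 nodes { }, right has 2 {1, 21}.
        Root 1: left subtree has 0 nodes { }, right has 1 {21}.
    Root 17: left subtree has 2 nodes {12, 10}, right has 0 { }.
      Root 12: left subtree has 0 nodes { }, right has 1 {10}.

21 1 39 16 10 12 17 24 34 28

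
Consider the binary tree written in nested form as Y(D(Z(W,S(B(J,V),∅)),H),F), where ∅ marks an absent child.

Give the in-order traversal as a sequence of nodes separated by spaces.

W Z J B V S D H Y F

In-order visits the left subtree, then the node, then the right subtree.
At Y: go left to D.
  At D: go left to Z.
    At Z: go left to W.
      W is a leaf — visit W.
    Visit Z.
    At Z: go right to S.
      At S: go left to B.
        At B: go left to J.
          J is a leaf — visit J.
        Visit B.
        At B: go right to V.
          V is a leaf — visit V.
      Visit S.
      At S: no right child.
  Visit D.
  At D: go right to H.
    H is a leaf — visit H.
Visit Y.
At Y: go right to F.
  F is a leaf — visit F.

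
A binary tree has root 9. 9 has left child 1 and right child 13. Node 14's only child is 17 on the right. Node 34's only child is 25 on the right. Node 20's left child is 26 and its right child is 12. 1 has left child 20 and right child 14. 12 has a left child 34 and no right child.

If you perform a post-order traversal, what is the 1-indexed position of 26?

1

Post-order visits the left subtree, then the right subtree, then the node.
At 9: go left to 1.
  At 1: go left to 20.
    At 20: go left to 26.
      26 is a leaf — visit 26.
    At 20: go right to 12.
      At 12: go left to 34.
        At 34: no left child.
        At 34: go right to 25.
          25 is a leaf — visit 25.
        Visit 34.
      At 12: no right child.
      Visit 12.
    Visit 20.
  At 1: go right to 14.
    At 14: no left child.
    At 14: go right to 17.
      17 is a leaf — visit 17.
    Visit 14.
  Visit 1.
At 9: go right to 13.
  13 is a leaf — visit 13.
Visit 9.
Full post-order sequence: 26, 25, 34, 12, 20, 17, 14, 1, 13, 9.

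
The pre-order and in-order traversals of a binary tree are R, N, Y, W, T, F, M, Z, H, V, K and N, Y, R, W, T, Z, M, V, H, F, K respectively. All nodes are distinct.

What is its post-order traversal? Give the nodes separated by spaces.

Y N Z V H M K F T W R

The first element of pre-order is the root; it splits in-order into left and right subtrees.
Root R: left subtree has 2 nodes {N, Y}, right has 8 {W, T, Z, M, V, H, F, K}.
  Root N: left subtree has 0 nodes { }, right has 1 {Y}.
  Root W: left subtree has 0 nodes { }, right has 7 {T, Z, M, V, H, F, K}.
    Root T: left subtree has 0 nodes { }, right has 6 {Z, M, V, H, F, K}.
      Root F: left subtree has 4 nodes {Z, M, V, H}, right has 1 {K}.
        Root M: left subtree has 1 node {Z}, right has 2 {V, H}.
          Root H: left subtree has 1 node {V}, right has 0 { }.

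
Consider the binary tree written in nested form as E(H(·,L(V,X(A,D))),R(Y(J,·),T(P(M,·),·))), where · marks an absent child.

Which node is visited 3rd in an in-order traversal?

In-order visits the left subtree, then the node, then the right subtree.
At E: go left to H.
  At H: no left child.
  Visit H.
  At H: go right to L.
    At L: go left to V.
      V is a leaf — visit V.
    Visit L.
    At L: go right to X.
      At X: go left to A.
        A is a leaf — visit A.
      Visit X.
      At X: go right to D.
        D is a leaf — visit D.
Visit E.
At E: go right to R.
  At R: go left to Y.
    At Y: go left to J.
      J is a leaf — visit J.
    Visit Y.
    At Y: no right child.
  Visit R.
  At R: go right to T.
    At T: go left to P.
      At P: go left to M.
        M is a leaf — visit M.
      Visit P.
      At P: no right child.
    Visit T.
    At T: no right child.
Full in-order sequence: H, V, L, A, X, D, E, J, Y, R, M, P, T.

L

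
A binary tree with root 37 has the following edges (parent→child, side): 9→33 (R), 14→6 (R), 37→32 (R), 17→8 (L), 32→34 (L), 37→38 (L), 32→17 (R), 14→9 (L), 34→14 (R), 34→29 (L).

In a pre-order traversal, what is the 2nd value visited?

38

Pre-order visits the node, then its left subtree, then its right subtree.
Visit 37.
At 37: go left to 38.
  38 is a leaf — visit 38.
At 37: go right to 32.
  Visit 32.
  At 32: go left to 34.
    Visit 34.
    At 34: go left to 29.
      29 is a leaf — visit 29.
    At 34: go right to 14.
      Visit 14.
      At 14: go left to 9.
        Visit 9.
        At 9: no left child.
        At 9: go right to 33.
          33 is a leaf — visit 33.
      At 14: go right to 6.
        6 is a leaf — visit 6.
  At 32: go right to 17.
    Visit 17.
    At 17: go left to 8.
      8 is a leaf — visit 8.
    At 17: no right child.
Full pre-order sequence: 37, 38, 32, 34, 29, 14, 9, 33, 6, 17, 8.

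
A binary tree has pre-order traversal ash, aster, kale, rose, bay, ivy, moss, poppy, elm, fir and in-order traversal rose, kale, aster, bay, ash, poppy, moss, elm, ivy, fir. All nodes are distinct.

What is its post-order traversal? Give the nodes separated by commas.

rose, kale, bay, aster, poppy, elm, moss, fir, ivy, ash

The first element of pre-order is the root; it splits in-order into left and right subtrees.
Root ash: left subtree has 4 nodes {rose, kale, aster, bay}, right has 5 {poppy, moss, elm, ivy, fir}.
  Root aster: left subtree has 2 nodes {rose, kale}, right has 1 {bay}.
    Root kale: left subtree has 1 node {rose}, right has 0 { }.
  Root ivy: left subtree has 3 nodes {poppy, moss, elm}, right has 1 {fir}.
    Root moss: left subtree has 1 node {poppy}, right has 1 {elm}.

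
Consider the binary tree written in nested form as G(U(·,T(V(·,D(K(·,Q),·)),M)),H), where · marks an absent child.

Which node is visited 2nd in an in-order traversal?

In-order visits the left subtree, then the node, then the right subtree.
At G: go left to U.
  At U: no left child.
  Visit U.
  At U: go right to T.
    At T: go left to V.
      At V: no left child.
      Visit V.
      At V: go right to D.
        At D: go left to K.
          At K: no left child.
          Visit K.
          At K: go right to Q.
            Q is a leaf — visit Q.
        Visit D.
        At D: no right child.
    Visit T.
    At T: go right to M.
      M is a leaf — visit M.
Visit G.
At G: go right to H.
  H is a leaf — visit H.
Full in-order sequence: U, V, K, Q, D, T, M, G, H.

V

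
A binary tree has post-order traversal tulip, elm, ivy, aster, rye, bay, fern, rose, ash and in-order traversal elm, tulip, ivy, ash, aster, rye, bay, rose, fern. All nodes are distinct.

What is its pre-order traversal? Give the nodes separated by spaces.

The last element of post-order is the root; it splits in-order into left and right subtrees.
Root ash: left subtree has 3 nodes {elm, tulip, ivy}, right has 5 {aster, rye, bay, rose, fern}.
  Root ivy: left subtree has 2 nodes {elm, tulip}, right has 0 { }.
    Root elm: left subtree has 0 nodes { }, right has 1 {tulip}.
  Root rose: left subtree has 3 nodes {aster, rye, bay}, right has 1 {fern}.
    Root bay: left subtree has 2 nodes {aster, rye}, right has 0 { }.
      Root rye: left subtree has 1 node {aster}, right has 0 { }.

ash ivy elm tulip rose bay rye aster fern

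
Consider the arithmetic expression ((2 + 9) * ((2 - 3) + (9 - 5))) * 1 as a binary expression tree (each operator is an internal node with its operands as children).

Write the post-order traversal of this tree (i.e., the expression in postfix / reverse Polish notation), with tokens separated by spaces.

2 9 + 2 3 - 9 5 - + * 1 *

Post-order on an expression tree gives postfix notation: for each operator, emit left operand, right operand, then the operator.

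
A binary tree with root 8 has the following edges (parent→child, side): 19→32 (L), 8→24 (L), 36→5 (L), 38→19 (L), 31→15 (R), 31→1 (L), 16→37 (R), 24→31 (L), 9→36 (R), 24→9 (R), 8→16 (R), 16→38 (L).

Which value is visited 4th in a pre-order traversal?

Pre-order visits the node, then its left subtree, then its right subtree.
Visit 8.
At 8: go left to 24.
  Visit 24.
  At 24: go left to 31.
    Visit 31.
    At 31: go left to 1.
      1 is a leaf — visit 1.
    At 31: go right to 15.
      15 is a leaf — visit 15.
  At 24: go right to 9.
    Visit 9.
    At 9: no left child.
    At 9: go right to 36.
      Visit 36.
      At 36: go left to 5.
        5 is a leaf — visit 5.
      At 36: no right child.
At 8: go right to 16.
  Visit 16.
  At 16: go left to 38.
    Visit 38.
    At 38: go left to 19.
      Visit 19.
      At 19: go left to 32.
        32 is a leaf — visit 32.
      At 19: no right child.
    At 38: no right child.
  At 16: go right to 37.
    37 is a leaf — visit 37.
Full pre-order sequence: 8, 24, 31, 1, 15, 9, 36, 5, 16, 38, 19, 32, 37.

1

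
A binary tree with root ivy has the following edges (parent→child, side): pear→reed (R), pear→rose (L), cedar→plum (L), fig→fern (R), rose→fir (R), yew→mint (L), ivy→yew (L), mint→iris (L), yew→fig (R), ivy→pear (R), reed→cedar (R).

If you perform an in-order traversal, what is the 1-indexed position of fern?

5

In-order visits the left subtree, then the node, then the right subtree.
At ivy: go left to yew.
  At yew: go left to mint.
    At mint: go left to iris.
      iris is a leaf — visit iris.
    Visit mint.
    At mint: no right child.
  Visit yew.
  At yew: go right to fig.
    At fig: no left child.
    Visit fig.
    At fig: go right to fern.
      fern is a leaf — visit fern.
Visit ivy.
At ivy: go right to pear.
  At pear: go left to rose.
    At rose: no left child.
    Visit rose.
    At rose: go right to fir.
      fir is a leaf — visit fir.
  Visit pear.
  At pear: go right to reed.
    At reed: no left child.
    Visit reed.
    At reed: go right to cedar.
      At cedar: go left to plum.
        plum is a leaf — visit plum.
      Visit cedar.
      At cedar: no right child.
Full in-order sequence: iris, mint, yew, fig, fern, ivy, rose, fir, pear, reed, plum, cedar.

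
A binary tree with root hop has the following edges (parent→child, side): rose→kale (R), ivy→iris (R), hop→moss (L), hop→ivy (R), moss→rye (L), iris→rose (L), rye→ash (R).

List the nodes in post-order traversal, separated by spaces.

ash rye moss kale rose iris ivy hop

Post-order visits the left subtree, then the right subtree, then the node.
At hop: go left to moss.
  At moss: go left to rye.
    At rye: no left child.
    At rye: go right to ash.
      ash is a leaf — visit ash.
    Visit rye.
  At moss: no right child.
  Visit moss.
At hop: go right to ivy.
  At ivy: no left child.
  At ivy: go right to iris.
    At iris: go left to rose.
      At rose: no left child.
      At rose: go right to kale.
        kale is a leaf — visit kale.
      Visit rose.
    At iris: no right child.
    Visit iris.
  Visit ivy.
Visit hop.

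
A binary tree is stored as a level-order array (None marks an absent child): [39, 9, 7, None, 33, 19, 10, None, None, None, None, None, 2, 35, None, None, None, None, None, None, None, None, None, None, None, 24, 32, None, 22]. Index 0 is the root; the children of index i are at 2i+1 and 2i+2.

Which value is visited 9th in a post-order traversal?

Post-order visits the left subtree, then the right subtree, then the node.
At 39: go left to 9.
  At 9: no left child.
  At 9: go right to 33.
    33 is a leaf — visit 33.
  Visit 9.
At 39: go right to 7.
  At 7: go left to 19.
    At 19: no left child.
    At 19: go right to 2.
      At 2: go left to 24.
        24 is a leaf — visit 24.
      At 2: go right to 32.
        32 is a leaf — visit 32.
      Visit 2.
    Visit 19.
  At 7: go right to 10.
    At 10: go left to 35.
      At 35: no left child.
      At 35: go right to 22.
        22 is a leaf — visit 22.
      Visit 35.
    At 10: no right child.
    Visit 10.
  Visit 7.
Visit 39.
Full post-order sequence: 33, 9, 24, 32, 2, 19, 22, 35, 10, 7, 39.

10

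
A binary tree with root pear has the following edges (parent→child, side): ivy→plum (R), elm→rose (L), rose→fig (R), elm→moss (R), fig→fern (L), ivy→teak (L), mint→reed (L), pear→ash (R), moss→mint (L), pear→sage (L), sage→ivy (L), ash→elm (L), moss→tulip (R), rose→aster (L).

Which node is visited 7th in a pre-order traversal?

elm

Pre-order visits the node, then its left subtree, then its right subtree.
Visit pear.
At pear: go left to sage.
  Visit sage.
  At sage: go left to ivy.
    Visit ivy.
    At ivy: go left to teak.
      teak is a leaf — visit teak.
    At ivy: go right to plum.
      plum is a leaf — visit plum.
  At sage: no right child.
At pear: go right to ash.
  Visit ash.
  At ash: go left to elm.
    Visit elm.
    At elm: go left to rose.
      Visit rose.
      At rose: go left to aster.
        aster is a leaf — visit aster.
      At rose: go right to fig.
        Visit fig.
        At fig: go left to fern.
          fern is a leaf — visit fern.
        At fig: no right child.
    At elm: go right to moss.
      Visit moss.
      At moss: go left to mint.
        Visit mint.
        At mint: go left to reed.
          reed is a leaf — visit reed.
        At mint: no right child.
      At moss: go right to tulip.
        tulip is a leaf — visit tulip.
  At ash: no right child.
Full pre-order sequence: pear, sage, ivy, teak, plum, ash, elm, rose, aster, fig, fern, moss, mint, reed, tulip.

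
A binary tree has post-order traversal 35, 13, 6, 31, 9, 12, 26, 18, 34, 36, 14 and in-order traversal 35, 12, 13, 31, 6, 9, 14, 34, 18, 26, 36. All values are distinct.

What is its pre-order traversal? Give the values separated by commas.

The last element of post-order is the root; it splits in-order into left and right subtrees.
Root 14: left subtree has 6 nodes {35, 12, 13, 31, 6, 9}, right has 4 {34, 18, 26, 36}.
  Root 12: left subtree has 1 node {35}, right has 4 {13, 31, 6, 9}.
    Root 9: left subtree has 3 nodes {13, 31, 6}, right has 0 { }.
      Root 31: left subtree has 1 node {13}, right has 1 {6}.
  Root 36: left subtree has 3 nodes {34, 18, 26}, right has 0 { }.
    Root 34: left subtree has 0 nodes { }, right has 2 {18, 26}.
      Root 18: left subtree has 0 nodes { }, right has 1 {26}.

14, 12, 35, 9, 31, 13, 6, 36, 34, 18, 26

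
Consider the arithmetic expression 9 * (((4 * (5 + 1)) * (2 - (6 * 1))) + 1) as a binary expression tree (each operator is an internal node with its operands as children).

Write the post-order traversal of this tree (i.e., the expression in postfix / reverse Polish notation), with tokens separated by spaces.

Post-order on an expression tree gives postfix notation: for each operator, emit left operand, right operand, then the operator.

9 4 5 1 + * 2 6 1 * - * 1 + *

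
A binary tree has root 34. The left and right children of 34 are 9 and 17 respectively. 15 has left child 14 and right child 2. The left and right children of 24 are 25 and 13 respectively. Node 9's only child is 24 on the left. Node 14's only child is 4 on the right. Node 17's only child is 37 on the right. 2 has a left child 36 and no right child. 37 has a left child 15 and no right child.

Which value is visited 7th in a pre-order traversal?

Pre-order visits the node, then its left subtree, then its right subtree.
Visit 34.
At 34: go left to 9.
  Visit 9.
  At 9: go left to 24.
    Visit 24.
    At 24: go left to 25.
      25 is a leaf — visit 25.
    At 24: go right to 13.
      13 is a leaf — visit 13.
  At 9: no right child.
At 34: go right to 17.
  Visit 17.
  At 17: no left child.
  At 17: go right to 37.
    Visit 37.
    At 37: go left to 15.
      Visit 15.
      At 15: go left to 14.
        Visit 14.
        At 14: no left child.
        At 14: go right to 4.
          4 is a leaf — visit 4.
      At 15: go right to 2.
        Visit 2.
        At 2: go left to 36.
          36 is a leaf — visit 36.
        At 2: no right child.
    At 37: no right child.
Full pre-order sequence: 34, 9, 24, 25, 13, 17, 37, 15, 14, 4, 2, 36.

37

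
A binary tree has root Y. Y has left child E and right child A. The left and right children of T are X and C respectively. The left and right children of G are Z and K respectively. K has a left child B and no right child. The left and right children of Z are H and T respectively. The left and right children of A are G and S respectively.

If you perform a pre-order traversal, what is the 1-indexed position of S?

Pre-order visits the node, then its left subtree, then its right subtree.
Visit Y.
At Y: go left to E.
  E is a leaf — visit E.
At Y: go right to A.
  Visit A.
  At A: go left to G.
    Visit G.
    At G: go left to Z.
      Visit Z.
      At Z: go left to H.
        H is a leaf — visit H.
      At Z: go right to T.
        Visit T.
        At T: go left to X.
          X is a leaf — visit X.
        At T: go right to C.
          C is a leaf — visit C.
    At G: go right to K.
      Visit K.
      At K: go left to B.
        B is a leaf — visit B.
      At K: no right child.
  At A: go right to S.
    S is a leaf — visit S.
Full pre-order sequence: Y, E, A, G, Z, H, T, X, C, K, B, S.

12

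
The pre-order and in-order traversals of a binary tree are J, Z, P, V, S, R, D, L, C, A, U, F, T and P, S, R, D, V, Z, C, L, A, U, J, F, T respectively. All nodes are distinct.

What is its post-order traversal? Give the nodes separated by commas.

The first element of pre-order is the root; it splits in-order into left and right subtrees.
Root J: left subtree has 10 nodes {P, S, R, D, V, Z, C, L, A, U}, right has 2 {F, T}.
  Root Z: left subtree has 5 nodes {P, S, R, D, V}, right has 4 {C, L, A, U}.
    Root P: left subtree has 0 nodes { }, right has 4 {S, R, D, V}.
      Root V: left subtree has 3 nodes {S, R, D}, right has 0 { }.
        Root S: left subtree has 0 nodes { }, right has 2 {R, D}.
          Root R: left subtree has 0 nodes { }, right has 1 {D}.
    Root L: left subtree has 1 node {C}, right has 2 {A, U}.
      Root A: left subtree has 0 nodes { }, right has 1 {U}.
  Root F: left subtree has 0 nodes { }, right has 1 {T}.

D, R, S, V, P, C, U, A, L, Z, T, F, J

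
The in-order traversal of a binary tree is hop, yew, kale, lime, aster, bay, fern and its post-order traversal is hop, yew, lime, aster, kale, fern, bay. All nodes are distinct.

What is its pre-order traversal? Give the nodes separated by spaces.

The last element of post-order is the root; it splits in-order into left and right subtrees.
Root bay: left subtree has 5 nodes {hop, yew, kale, lime, aster}, right has 1 {fern}.
  Root kale: left subtree has 2 nodes {hop, yew}, right has 2 {lime, aster}.
    Root yew: left subtree has 1 node {hop}, right has 0 { }.
    Root aster: left subtree has 1 node {lime}, right has 0 { }.

bay kale yew hop aster lime fern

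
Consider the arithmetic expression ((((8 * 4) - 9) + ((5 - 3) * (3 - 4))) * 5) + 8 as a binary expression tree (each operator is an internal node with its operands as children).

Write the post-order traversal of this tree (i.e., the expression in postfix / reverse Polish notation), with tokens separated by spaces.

8 4 * 9 - 5 3 - 3 4 - * + 5 * 8 +

Post-order on an expression tree gives postfix notation: for each operator, emit left operand, right operand, then the operator.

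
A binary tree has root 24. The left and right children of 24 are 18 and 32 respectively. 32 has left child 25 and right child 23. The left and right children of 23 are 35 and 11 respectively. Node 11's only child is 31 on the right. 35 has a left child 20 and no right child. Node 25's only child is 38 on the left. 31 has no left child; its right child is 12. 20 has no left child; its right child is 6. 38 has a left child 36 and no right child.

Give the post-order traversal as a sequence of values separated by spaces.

Post-order visits the left subtree, then the right subtree, then the node.
At 24: go left to 18.
  18 is a leaf — visit 18.
At 24: go right to 32.
  At 32: go left to 25.
    At 25: go left to 38.
      At 38: go left to 36.
        36 is a leaf — visit 36.
      At 38: no right child.
      Visit 38.
    At 25: no right child.
    Visit 25.
  At 32: go right to 23.
    At 23: go left to 35.
      At 35: go left to 20.
        At 20: no left child.
        At 20: go right to 6.
          6 is a leaf — visit 6.
        Visit 20.
      At 35: no right child.
      Visit 35.
    At 23: go right to 11.
      At 11: no left child.
      At 11: go right to 31.
        At 31: no left child.
        At 31: go right to 12.
          12 is a leaf — visit 12.
        Visit 31.
      Visit 11.
    Visit 23.
  Visit 32.
Visit 24.

18 36 38 25 6 20 35 12 31 11 23 32 24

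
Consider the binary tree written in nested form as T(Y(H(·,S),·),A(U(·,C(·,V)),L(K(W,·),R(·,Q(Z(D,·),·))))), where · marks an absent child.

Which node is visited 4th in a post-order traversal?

V

Post-order visits the left subtree, then the right subtree, then the node.
At T: go left to Y.
  At Y: go left to H.
    At H: no left child.
    At H: go right to S.
      S is a leaf — visit S.
    Visit H.
  At Y: no right child.
  Visit Y.
At T: go right to A.
  At A: go left to U.
    At U: no left child.
    At U: go right to C.
      At C: no left child.
      At C: go right to V.
        V is a leaf — visit V.
      Visit C.
    Visit U.
  At A: go right to L.
    At L: go left to K.
      At K: go left to W.
        W is a leaf — visit W.
      At K: no right child.
      Visit K.
    At L: go right to R.
      At R: no left child.
      At R: go right to Q.
        At Q: go left to Z.
          At Z: go left to D.
            D is a leaf — visit D.
          At Z: no right child.
          Visit Z.
        At Q: no right child.
        Visit Q.
      Visit R.
    Visit L.
  Visit A.
Visit T.
Full post-order sequence: S, H, Y, V, C, U, W, K, D, Z, Q, R, L, A, T.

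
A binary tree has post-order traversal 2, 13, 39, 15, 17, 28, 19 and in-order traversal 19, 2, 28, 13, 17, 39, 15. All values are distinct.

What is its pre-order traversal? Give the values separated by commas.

The last element of post-order is the root; it splits in-order into left and right subtrees.
Root 19: left subtree has 0 nodes { }, right has 6 {2, 28, 13, 17, 39, 15}.
  Root 28: left subtree has 1 node {2}, right has 4 {13, 17, 39, 15}.
    Root 17: left subtree has 1 node {13}, right has 2 {39, 15}.
      Root 15: left subtree has 1 node {39}, right has 0 { }.

19, 28, 2, 17, 13, 15, 39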